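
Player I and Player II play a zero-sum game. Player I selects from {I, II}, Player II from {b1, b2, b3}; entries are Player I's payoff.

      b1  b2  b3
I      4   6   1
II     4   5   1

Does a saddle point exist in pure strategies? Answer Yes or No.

Yes

Row minima: I → 1, II → 1; maximin = 1.
Column maxima: b1 → 4, b2 → 6, b3 → 1; minimax = 1.
maximin = minimax = 1, so a saddle point exists.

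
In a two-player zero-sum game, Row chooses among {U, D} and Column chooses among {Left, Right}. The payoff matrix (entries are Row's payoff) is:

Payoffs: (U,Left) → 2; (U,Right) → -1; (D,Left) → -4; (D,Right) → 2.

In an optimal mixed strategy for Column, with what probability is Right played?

Row minima: U → -1, D → -4; maximin = -1.
Column maxima: Left → 2, Right → 2; minimax = 2.
-1 ≠ 2, so there is no saddle point; optimal play is mixed.
Let Row play U with probability p. Expected payoff against Left: 2p + (-4)(1−p) = 6p − 4; against Right: (-1)p + 2(1−p) = −3p + 2.
Setting these equal: 6p − 4 = −3p + 2 ⇒ 9p = 6 ⇒ p = 2/3, and the value is (6)·(2/3) − 4 = 0.
For Column: with q = P(Left), equating U's and D's payoffs gives 3q − 1 = −6q + 2 ⇒ q = 1/3.

2/3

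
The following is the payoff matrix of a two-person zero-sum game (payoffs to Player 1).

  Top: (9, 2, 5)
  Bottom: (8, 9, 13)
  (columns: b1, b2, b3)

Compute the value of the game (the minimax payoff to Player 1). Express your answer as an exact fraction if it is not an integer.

Row minima: Top → 2, Bottom → 8; maximin = 8.
Column maxima: b1 → 9, b2 → 9, b3 → 13; minimax = 9.
8 ≠ 9, so there is no saddle point; optimal play is mixed.
b3 is strictly dominated by b2 (it gives Player 1 strictly more in every row), so Player 2 never plays it.
On the remaining 2×2 (Top, Bottom vs b1, b2):
Let Player 1 play Top with probability p. Expected payoff against b1: 9p + 8(1−p) = p + 8; against b2: 2p + 9(1−p) = −7p + 9.
Setting these equal: p + 8 = −7p + 9 ⇒ 8p = 1 ⇒ p = 1/8, and the value is (1)·(1/8) + 8 = 65/8.
For Player 2: with q = P(b1), equating Top's and Bottom's payoffs gives 7q + 2 = −q + 9 ⇒ q = 7/8.

65/8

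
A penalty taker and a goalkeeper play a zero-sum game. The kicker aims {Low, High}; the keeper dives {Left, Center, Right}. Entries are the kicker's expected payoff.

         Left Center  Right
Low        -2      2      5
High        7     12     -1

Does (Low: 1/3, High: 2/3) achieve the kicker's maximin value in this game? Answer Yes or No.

Against Left this mix gives (1/3)·(-2) + (2/3)·7 = 4.
Against Center this mix gives (1/3)·2 + (2/3)·12 = 26/3.
Against Right this mix gives (1/3)·5 + (2/3)·(-1) = 1.
The keeper will play Right, holding the kicker to 1. Shifting weight toward the row that does better against Right would raise this floor (the equalizing mix achieves 11/5 against both Right and Left), so the proposed strategy is not optimal.

No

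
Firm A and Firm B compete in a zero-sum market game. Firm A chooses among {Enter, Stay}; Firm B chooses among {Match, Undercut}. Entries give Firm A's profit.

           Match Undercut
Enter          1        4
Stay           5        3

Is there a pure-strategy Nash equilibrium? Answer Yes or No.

Row minima: Enter → 1, Stay → 3; maximin = 3.
Column maxima: Match → 5, Undercut → 4; minimax = 4.
3 ≠ 4, so no pure-strategy equilibrium exists.

No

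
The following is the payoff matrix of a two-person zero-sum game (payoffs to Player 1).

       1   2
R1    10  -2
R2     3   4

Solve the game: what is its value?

Row minima: R1 → -2, R2 → 3; maximin = 3.
Column maxima: 1 → 10, 2 → 4; minimax = 4.
3 ≠ 4, so there is no saddle point; optimal play is mixed.
Let Player 1 play R1 with probability p. Expected payoff against 1: 10p + 3(1−p) = 7p + 3; against 2: (-2)p + 4(1−p) = −6p + 4.
Setting these equal: 7p + 3 = −6p + 4 ⇒ 13p = 1 ⇒ p = 1/13, and the value is (7)·(1/13) + 3 = 46/13.
For Player 2: with q = P(1), equating R1's and R2's payoffs gives 12q − 2 = −q + 4 ⇒ q = 6/13.

46/13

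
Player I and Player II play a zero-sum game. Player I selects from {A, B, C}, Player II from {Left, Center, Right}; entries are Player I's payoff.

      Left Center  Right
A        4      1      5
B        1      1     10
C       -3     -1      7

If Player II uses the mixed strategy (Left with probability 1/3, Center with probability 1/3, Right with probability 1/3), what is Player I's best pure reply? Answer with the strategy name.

Expected payoff of A: (1/3)·4 + (1/3)·1 + (1/3)·5 = 10/3.
Expected payoff of B: (1/3)·1 + (1/3)·1 + (1/3)·10 = 4.
Expected payoff of C: (1/3)·(-3) + (1/3)·(-1) + (1/3)·7 = 1.
The largest is 4, so Player I's best response is B.

B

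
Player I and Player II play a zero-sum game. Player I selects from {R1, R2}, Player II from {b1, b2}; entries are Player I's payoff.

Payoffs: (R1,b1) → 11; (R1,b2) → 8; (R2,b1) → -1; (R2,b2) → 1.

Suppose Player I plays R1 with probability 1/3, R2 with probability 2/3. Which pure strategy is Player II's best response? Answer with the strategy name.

b1

If Player II plays b1, Player I's expected payoff is (1/3)·11 + (2/3)·(-1) = 3.
If Player II plays b2, Player I's expected payoff is (1/3)·8 + (2/3)·1 = 10/3.
Player II minimizes Player I's payoff; the smallest is 3, so the best response is b1.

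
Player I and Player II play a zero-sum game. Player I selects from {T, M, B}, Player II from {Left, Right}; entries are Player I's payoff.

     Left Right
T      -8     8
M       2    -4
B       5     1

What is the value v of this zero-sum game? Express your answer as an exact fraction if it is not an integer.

12/5

Row minima: T → -8, M → -4, B → 1; maximin = 1.
Column maxima: Left → 5, Right → 8; minimax = 5.
1 ≠ 5, so there is no saddle point; optimal play is mixed.
M is strictly dominated by B, so Player I never plays it.
On the remaining 2×2 (T, B vs Left, Right):
Let Player I play T with probability p. Expected payoff against Left: (-8)p + 5(1−p) = −13p + 5; against Right: 8p + 1(1−p) = 7p + 1.
Setting these equal: −13p + 5 = 7p + 1 ⇒ −20p = -4 ⇒ p = 1/5, and the value is (-13)·(1/5) + 5 = 12/5.
For Player II: with q = P(Left), equating T's and B's payoffs gives −16q + 8 = 4q + 1 ⇒ q = 7/20.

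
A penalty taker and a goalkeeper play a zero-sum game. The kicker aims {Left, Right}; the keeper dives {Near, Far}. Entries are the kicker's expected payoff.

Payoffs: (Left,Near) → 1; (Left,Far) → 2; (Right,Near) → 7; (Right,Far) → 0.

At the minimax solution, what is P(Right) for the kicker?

1/8

Row minima: Left → 1, Right → 0; maximin = 1.
Column maxima: Near → 7, Far → 2; minimax = 2.
1 ≠ 2, so there is no saddle point; optimal play is mixed.
Let the kicker play Left with probability p. Expected payoff against Near: 1p + 7(1−p) = −6p + 7; against Far: 2p + 0(1−p) = 2p.
Setting these equal: −6p + 7 = 2p ⇒ −8p = -7 ⇒ p = 7/8, and the value is (-6)·(7/8) + 7 = 7/4.
For the keeper: with q = P(Near), equating Left's and Right's payoffs gives −q + 2 = 7q ⇒ q = 1/4.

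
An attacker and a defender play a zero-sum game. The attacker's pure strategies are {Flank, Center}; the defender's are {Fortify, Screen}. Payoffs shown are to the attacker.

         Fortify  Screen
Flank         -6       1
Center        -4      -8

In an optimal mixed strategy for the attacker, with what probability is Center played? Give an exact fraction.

7/11

Row minima: Flank → -6, Center → -8; maximin = -6.
Column maxima: Fortify → -4, Screen → 1; minimax = -4.
-6 ≠ -4, so there is no saddle point; optimal play is mixed.
Let the attacker play Flank with probability p. Expected payoff against Fortify: (-6)p + (-4)(1−p) = −2p − 4; against Screen: 1p + (-8)(1−p) = 9p − 8.
Setting these equal: −2p − 4 = 9p − 8 ⇒ −11p = -4 ⇒ p = 4/11, and the value is (-2)·(4/11) − 4 = -52/11.
For the defender: with q = P(Fortify), equating Flank's and Center's payoffs gives −7q + 1 = 4q − 8 ⇒ q = 9/11.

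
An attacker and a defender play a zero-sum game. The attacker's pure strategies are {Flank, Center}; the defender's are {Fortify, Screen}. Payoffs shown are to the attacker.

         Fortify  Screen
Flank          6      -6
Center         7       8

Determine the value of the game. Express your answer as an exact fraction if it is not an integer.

7

Row minima: Flank → -6, Center → 7; maximin = 7.
Column maxima: Fortify → 7, Screen → 8; minimax = 7.
Since maximin = minimax = 7, there is a saddle point and the value is 7.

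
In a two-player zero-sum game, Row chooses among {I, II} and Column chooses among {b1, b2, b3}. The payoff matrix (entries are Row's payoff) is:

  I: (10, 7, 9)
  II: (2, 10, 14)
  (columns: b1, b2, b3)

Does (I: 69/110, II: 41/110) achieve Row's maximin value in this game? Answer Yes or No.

Against b1 this mix gives (69/110)·10 + (41/110)·2 = 386/55.
Against b2 this mix gives (69/110)·7 + (41/110)·10 = 893/110.
Against b3 this mix gives (69/110)·9 + (41/110)·14 = 239/22.
Column will play b1, holding Row to 386/55. Shifting weight toward the row that does better against b1 would raise this floor (the equalizing mix achieves 86/11 against both b1 and b2), so the proposed strategy is not optimal.

No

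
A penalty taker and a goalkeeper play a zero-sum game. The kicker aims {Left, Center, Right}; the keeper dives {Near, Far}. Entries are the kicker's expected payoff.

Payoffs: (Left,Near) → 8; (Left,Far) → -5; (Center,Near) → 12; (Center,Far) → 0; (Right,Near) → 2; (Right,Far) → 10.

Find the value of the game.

Row minima: Left → -5, Center → 0, Right → 2; maximin = 2.
Column maxima: Near → 12, Far → 10; minimax = 10.
2 ≠ 10, so there is no saddle point; optimal play is mixed.
Left is strictly dominated by Center, so the kicker never plays it.
On the remaining 2×2 (Center, Right vs Near, Far):
Let the kicker play Center with probability p. Expected payoff against Near: 12p + 2(1−p) = 10p + 2; against Far: 0p + 10(1−p) = −10p + 10.
Setting these equal: 10p + 2 = −10p + 10 ⇒ 20p = 8 ⇒ p = 2/5, and the value is (10)·(2/5) + 2 = 6.
For the keeper: with q = P(Near), equating Center's and Right's payoffs gives 12q = −8q + 10 ⇒ q = 1/2.

6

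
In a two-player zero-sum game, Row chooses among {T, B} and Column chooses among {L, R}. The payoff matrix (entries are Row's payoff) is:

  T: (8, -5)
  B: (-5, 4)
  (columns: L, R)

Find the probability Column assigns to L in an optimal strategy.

9/22

Row minima: T → -5, B → -5; maximin = -5.
Column maxima: L → 8, R → 4; minimax = 4.
-5 ≠ 4, so there is no saddle point; optimal play is mixed.
Let Row play T with probability p. Expected payoff against L: 8p + (-5)(1−p) = 13p − 5; against R: (-5)p + 4(1−p) = −9p + 4.
Setting these equal: 13p − 5 = −9p + 4 ⇒ 22p = 9 ⇒ p = 9/22, and the value is (13)·(9/22) − 5 = 7/22.
For Column: with q = P(L), equating T's and B's payoffs gives 13q − 5 = −9q + 4 ⇒ q = 9/22.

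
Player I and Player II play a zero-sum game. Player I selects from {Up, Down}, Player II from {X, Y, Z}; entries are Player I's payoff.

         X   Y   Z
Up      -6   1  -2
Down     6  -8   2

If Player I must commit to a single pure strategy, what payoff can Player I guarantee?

-6

Row minima: Up → -6, Down → -8.
The best of these is -6.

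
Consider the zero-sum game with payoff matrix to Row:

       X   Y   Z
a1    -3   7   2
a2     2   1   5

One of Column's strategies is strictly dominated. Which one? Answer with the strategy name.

X holds Row's payoff strictly below Z in every row: -3 < 2, 2 < 5.
So Z is strictly dominated for Column.

Z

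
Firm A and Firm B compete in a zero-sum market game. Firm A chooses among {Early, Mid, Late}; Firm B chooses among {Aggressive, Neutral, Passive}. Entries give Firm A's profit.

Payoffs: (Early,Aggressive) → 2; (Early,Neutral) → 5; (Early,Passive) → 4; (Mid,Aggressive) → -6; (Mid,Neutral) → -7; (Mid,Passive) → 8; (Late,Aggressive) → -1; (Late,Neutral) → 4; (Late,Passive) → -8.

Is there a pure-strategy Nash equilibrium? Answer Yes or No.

Row minima: Early → 2, Mid → -7, Late → -8; maximin = 2.
Column maxima: Aggressive → 2, Neutral → 5, Passive → 8; minimax = 2.
maximin = minimax = 2, so a saddle point exists.

Yes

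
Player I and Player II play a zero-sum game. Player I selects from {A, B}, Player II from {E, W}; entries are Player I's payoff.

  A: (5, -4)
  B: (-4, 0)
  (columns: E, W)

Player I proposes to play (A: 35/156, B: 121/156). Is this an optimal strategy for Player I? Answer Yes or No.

No

Against E this mix gives (35/156)·5 + (121/156)·(-4) = -103/52.
Against W this mix gives (35/156)·(-4) + (121/156)·0 = -35/39.
Player II will play E, holding Player I to -103/52. Shifting weight toward the row that does better against E would raise this floor (the equalizing mix achieves -16/13 against both E and W), so the proposed strategy is not optimal.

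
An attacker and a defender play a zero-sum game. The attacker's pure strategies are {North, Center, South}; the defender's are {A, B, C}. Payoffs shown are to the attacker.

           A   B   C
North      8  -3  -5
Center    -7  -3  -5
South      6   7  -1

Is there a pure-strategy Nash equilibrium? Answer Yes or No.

Row minima: North → -5, Center → -7, South → -1; maximin = -1.
Column maxima: A → 8, B → 7, C → -1; minimax = -1.
maximin = minimax = -1, so a saddle point exists.

Yes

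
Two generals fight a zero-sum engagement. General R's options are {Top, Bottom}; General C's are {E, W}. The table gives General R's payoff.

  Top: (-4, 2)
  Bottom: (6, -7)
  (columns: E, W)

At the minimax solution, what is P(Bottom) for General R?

6/19

Row minima: Top → -4, Bottom → -7; maximin = -4.
Column maxima: E → 6, W → 2; minimax = 2.
-4 ≠ 2, so there is no saddle point; optimal play is mixed.
Let General R play Top with probability p. Expected payoff against E: (-4)p + 6(1−p) = −10p + 6; against W: 2p + (-7)(1−p) = 9p − 7.
Setting these equal: −10p + 6 = 9p − 7 ⇒ −19p = -13 ⇒ p = 13/19, and the value is (-10)·(13/19) + 6 = -16/19.
For General C: with q = P(E), equating Top's and Bottom's payoffs gives −6q + 2 = 13q − 7 ⇒ q = 9/19.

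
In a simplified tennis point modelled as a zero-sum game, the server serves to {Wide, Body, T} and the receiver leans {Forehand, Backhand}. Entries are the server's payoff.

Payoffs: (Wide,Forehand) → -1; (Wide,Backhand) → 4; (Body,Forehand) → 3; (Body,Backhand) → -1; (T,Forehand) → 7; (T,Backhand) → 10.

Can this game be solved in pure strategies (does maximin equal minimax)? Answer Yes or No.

Row minima: Wide → -1, Body → -1, T → 7; maximin = 7.
Column maxima: Forehand → 7, Backhand → 10; minimax = 7.
maximin = minimax = 7, so a saddle point exists.

Yes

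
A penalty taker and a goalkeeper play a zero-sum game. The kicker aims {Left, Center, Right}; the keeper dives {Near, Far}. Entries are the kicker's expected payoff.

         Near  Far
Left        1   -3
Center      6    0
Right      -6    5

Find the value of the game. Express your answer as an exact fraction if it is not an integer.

30/17

Row minima: Left → -3, Center → 0, Right → -6; maximin = 0.
Column maxima: Near → 6, Far → 5; minimax = 5.
0 ≠ 5, so there is no saddle point; optimal play is mixed.
Left is strictly dominated by Center, so the kicker never plays it.
On the remaining 2×2 (Center, Right vs Near, Far):
Let the kicker play Center with probability p. Expected payoff against Near: 6p + (-6)(1−p) = 12p − 6; against Far: 0p + 5(1−p) = −5p + 5.
Setting these equal: 12p − 6 = −5p + 5 ⇒ 17p = 11 ⇒ p = 11/17, and the value is (12)·(11/17) − 6 = 30/17.
For the keeper: with q = P(Near), equating Center's and Right's payoffs gives 6q = −11q + 5 ⇒ q = 5/17.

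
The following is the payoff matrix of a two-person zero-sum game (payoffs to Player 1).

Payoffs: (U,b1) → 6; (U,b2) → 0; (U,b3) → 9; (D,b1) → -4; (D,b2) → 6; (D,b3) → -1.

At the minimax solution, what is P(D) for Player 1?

Row minima: U → 0, D → -4; maximin = 0.
Column maxima: b1 → 6, b2 → 6, b3 → 9; minimax = 6.
0 ≠ 6, so there is no saddle point; optimal play is mixed.
b3 is strictly dominated by b1 (it gives Player 1 strictly more in every row), so Player 2 never plays it.
On the remaining 2×2 (U, D vs b1, b2):
Let Player 1 play U with probability p. Expected payoff against b1: 6p + (-4)(1−p) = 10p − 4; against b2: 0p + 6(1−p) = −6p + 6.
Setting these equal: 10p − 4 = −6p + 6 ⇒ 16p = 10 ⇒ p = 5/8, and the value is (10)·(5/8) − 4 = 9/4.
For Player 2: with q = P(b1), equating U's and D's payoffs gives 6q = −10q + 6 ⇒ q = 3/8.

3/8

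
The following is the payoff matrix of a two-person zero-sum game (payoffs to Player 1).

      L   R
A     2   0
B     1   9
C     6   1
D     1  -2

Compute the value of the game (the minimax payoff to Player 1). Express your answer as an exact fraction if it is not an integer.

53/13

Row minima: A → 0, B → 1, C → 1, D → -2; maximin = 1.
Column maxima: L → 6, R → 9; minimax = 6.
1 ≠ 6, so there is no saddle point; optimal play is mixed.
A is strictly dominated by C, so Player 1 never plays it.
D is strictly dominated by C, so Player 1 never plays it.
On the remaining 2×2 (B, C vs L, R):
Let Player 1 play B with probability p. Expected payoff against L: 1p + 6(1−p) = −5p + 6; against R: 9p + 1(1−p) = 8p + 1.
Setting these equal: −5p + 6 = 8p + 1 ⇒ −13p = -5 ⇒ p = 5/13, and the value is (-5)·(5/13) + 6 = 53/13.
For Player 2: with q = P(L), equating B's and C's payoffs gives −8q + 9 = 5q + 1 ⇒ q = 8/13.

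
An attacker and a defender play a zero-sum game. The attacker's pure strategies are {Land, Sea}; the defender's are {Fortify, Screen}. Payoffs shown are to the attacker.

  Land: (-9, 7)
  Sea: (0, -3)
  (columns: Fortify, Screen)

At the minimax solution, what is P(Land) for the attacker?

Row minima: Land → -9, Sea → -3; maximin = -3.
Column maxima: Fortify → 0, Screen → 7; minimax = 0.
-3 ≠ 0, so there is no saddle point; optimal play is mixed.
Let the attacker play Land with probability p. Expected payoff against Fortify: (-9)p + 0(1−p) = −9p; against Screen: 7p + (-3)(1−p) = 10p − 3.
Setting these equal: −9p = 10p − 3 ⇒ −19p = -3 ⇒ p = 3/19, and the value is (-9)·(3/19) = -27/19.
For the defender: with q = P(Fortify), equating Land's and Sea's payoffs gives −16q + 7 = 3q − 3 ⇒ q = 10/19.

3/19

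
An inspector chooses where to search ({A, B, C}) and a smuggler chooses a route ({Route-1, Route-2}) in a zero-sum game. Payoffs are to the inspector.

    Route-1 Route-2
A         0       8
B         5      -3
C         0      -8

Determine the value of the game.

5/2

Row minima: A → 0, B → -3, C → -8; maximin = 0.
Column maxima: Route-1 → 5, Route-2 → 8; minimax = 5.
0 ≠ 5, so there is no saddle point; optimal play is mixed.
C is strictly dominated by B, so the inspector never plays it.
On the remaining 2×2 (A, B vs Route-1, Route-2):
Let the inspector play A with probability p. Expected payoff against Route-1: 0p + 5(1−p) = −5p + 5; against Route-2: 8p + (-3)(1−p) = 11p − 3.
Setting these equal: −5p + 5 = 11p − 3 ⇒ −16p = -8 ⇒ p = 1/2, and the value is (-5)·(1/2) + 5 = 5/2.
For the smuggler: with q = P(Route-1), equating A's and B's payoffs gives −8q + 8 = 8q − 3 ⇒ q = 11/16.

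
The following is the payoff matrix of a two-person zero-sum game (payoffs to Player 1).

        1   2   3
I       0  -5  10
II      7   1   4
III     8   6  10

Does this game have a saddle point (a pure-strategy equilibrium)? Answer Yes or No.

Row minima: I → -5, II → 1, III → 6; maximin = 6.
Column maxima: 1 → 8, 2 → 6, 3 → 10; minimax = 6.
maximin = minimax = 6, so a saddle point exists.

Yes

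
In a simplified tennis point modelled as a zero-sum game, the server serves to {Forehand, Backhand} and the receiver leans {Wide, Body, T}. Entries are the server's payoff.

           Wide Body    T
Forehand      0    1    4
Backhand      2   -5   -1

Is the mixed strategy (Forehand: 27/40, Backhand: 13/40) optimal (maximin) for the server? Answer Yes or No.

No

Against Wide this mix gives (27/40)·0 + (13/40)·2 = 13/20.
Against Body this mix gives (27/40)·1 + (13/40)·(-5) = -19/20.
Against T this mix gives (27/40)·4 + (13/40)·(-1) = 19/8.
The receiver will play Body, holding the server to -19/20. Shifting weight toward the row that does better against Body would raise this floor (the equalizing mix achieves 1/4 against both Body and Wide), so the proposed strategy is not optimal.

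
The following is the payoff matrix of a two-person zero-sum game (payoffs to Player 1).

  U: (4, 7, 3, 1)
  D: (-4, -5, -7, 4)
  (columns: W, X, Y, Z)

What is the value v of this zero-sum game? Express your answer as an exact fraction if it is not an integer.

Row minima: U → 1, D → -7; maximin = 1.
Column maxima: W → 4, X → 7, Y → 3, Z → 4; minimax = 3.
1 ≠ 3, so there is no saddle point; optimal play is mixed.
W is strictly dominated by Y (it gives Player 1 strictly more in every row), so Player 2 never plays it.
X is strictly dominated by Y (it gives Player 1 strictly more in every row), so Player 2 never plays it.
On the remaining 2×2 (U, D vs Y, Z):
Let Player 1 play U with probability p. Expected payoff against Y: 3p + (-7)(1−p) = 10p − 7; against Z: 1p + 4(1−p) = −3p + 4.
Setting these equal: 10p − 7 = −3p + 4 ⇒ 13p = 11 ⇒ p = 11/13, and the value is (10)·(11/13) − 7 = 19/13.
For Player 2: with q = P(Y), equating U's and D's payoffs gives 2q + 1 = −11q + 4 ⇒ q = 3/13.

19/13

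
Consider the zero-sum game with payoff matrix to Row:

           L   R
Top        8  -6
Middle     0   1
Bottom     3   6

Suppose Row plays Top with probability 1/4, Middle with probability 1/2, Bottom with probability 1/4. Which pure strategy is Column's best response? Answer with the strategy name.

If Column plays L, Row's expected payoff is (1/4)·8 + (1/2)·0 + (1/4)·3 = 11/4.
If Column plays R, Row's expected payoff is (1/4)·(-6) + (1/2)·1 + (1/4)·6 = 1/2.
Column minimizes Row's payoff; the smallest is 1/2, so the best response is R.

R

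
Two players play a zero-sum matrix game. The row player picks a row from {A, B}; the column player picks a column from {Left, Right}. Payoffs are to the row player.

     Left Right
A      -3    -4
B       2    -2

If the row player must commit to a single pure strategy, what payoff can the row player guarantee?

Row minima: A → -4, B → -2.
The best of these is -2.

-2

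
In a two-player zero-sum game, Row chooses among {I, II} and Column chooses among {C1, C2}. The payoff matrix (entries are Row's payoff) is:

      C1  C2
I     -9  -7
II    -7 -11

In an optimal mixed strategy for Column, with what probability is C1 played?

Row minima: I → -9, II → -11; maximin = -9.
Column maxima: C1 → -7, C2 → -7; minimax = -7.
-9 ≠ -7, so there is no saddle point; optimal play is mixed.
Let Row play I with probability p. Expected payoff against C1: (-9)p + (-7)(1−p) = −2p − 7; against C2: (-7)p + (-11)(1−p) = 4p − 11.
Setting these equal: −2p − 7 = 4p − 11 ⇒ −6p = -4 ⇒ p = 2/3, and the value is (-2)·(2/3) − 7 = -25/3.
For Column: with q = P(C1), equating I's and II's payoffs gives −2q − 7 = 4q − 11 ⇒ q = 2/3.

2/3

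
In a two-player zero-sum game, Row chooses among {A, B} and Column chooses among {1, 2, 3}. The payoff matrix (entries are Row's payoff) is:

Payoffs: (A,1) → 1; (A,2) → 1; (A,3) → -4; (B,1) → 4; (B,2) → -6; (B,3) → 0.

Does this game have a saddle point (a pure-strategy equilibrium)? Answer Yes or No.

No

Row minima: A → -4, B → -6; maximin = -4.
Column maxima: 1 → 4, 2 → 1, 3 → 0; minimax = 0.
-4 ≠ 0, so no pure-strategy equilibrium exists.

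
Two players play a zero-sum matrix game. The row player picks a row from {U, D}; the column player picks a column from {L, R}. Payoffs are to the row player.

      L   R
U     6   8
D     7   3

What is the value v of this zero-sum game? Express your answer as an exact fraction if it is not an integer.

19/3

Row minima: U → 6, D → 3; maximin = 6.
Column maxima: L → 7, R → 8; minimax = 7.
6 ≠ 7, so there is no saddle point; optimal play is mixed.
Let the row player play U with probability p. Expected payoff against L: 6p + 7(1−p) = −p + 7; against R: 8p + 3(1−p) = 5p + 3.
Setting these equal: −p + 7 = 5p + 3 ⇒ −6p = -4 ⇒ p = 2/3, and the value is (-1)·(2/3) + 7 = 19/3.
For the column player: with q = P(L), equating U's and D's payoffs gives −2q + 8 = 4q + 3 ⇒ q = 5/6.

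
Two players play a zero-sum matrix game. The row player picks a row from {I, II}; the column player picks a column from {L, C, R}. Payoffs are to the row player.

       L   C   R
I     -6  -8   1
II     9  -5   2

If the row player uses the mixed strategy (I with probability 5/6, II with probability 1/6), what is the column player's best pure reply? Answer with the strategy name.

C

If the column player plays L, the row player's expected payoff is (5/6)·(-6) + (1/6)·9 = -7/2.
If the column player plays C, the row player's expected payoff is (5/6)·(-8) + (1/6)·(-5) = -15/2.
If the column player plays R, the row player's expected payoff is (5/6)·1 + (1/6)·2 = 7/6.
The column player minimizes the row player's payoff; the smallest is -15/2, so the best response is C.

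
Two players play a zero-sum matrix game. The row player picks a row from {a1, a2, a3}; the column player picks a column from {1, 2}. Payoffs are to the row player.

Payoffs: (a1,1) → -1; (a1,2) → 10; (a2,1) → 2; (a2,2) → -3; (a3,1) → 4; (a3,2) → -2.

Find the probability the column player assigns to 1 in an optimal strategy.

12/17

Row minima: a1 → -1, a2 → -3, a3 → -2; maximin = -1.
Column maxima: 1 → 4, 2 → 10; minimax = 4.
-1 ≠ 4, so there is no saddle point; optimal play is mixed.
a2 is strictly dominated by a3, so the row player never plays it.
On the remaining 2×2 (a1, a3 vs 1, 2):
Let the row player play a1 with probability p. Expected payoff against 1: (-1)p + 4(1−p) = −5p + 4; against 2: 10p + (-2)(1−p) = 12p − 2.
Setting these equal: −5p + 4 = 12p − 2 ⇒ −17p = -6 ⇒ p = 6/17, and the value is (-5)·(6/17) + 4 = 38/17.
For the column player: with q = P(1), equating a1's and a3's payoffs gives −11q + 10 = 6q − 2 ⇒ q = 12/17.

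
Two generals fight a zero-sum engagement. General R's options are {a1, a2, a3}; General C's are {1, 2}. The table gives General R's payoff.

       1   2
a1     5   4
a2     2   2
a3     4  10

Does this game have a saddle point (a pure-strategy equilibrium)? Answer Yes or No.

No

Row minima: a1 → 4, a2 → 2, a3 → 4; maximin = 4.
Column maxima: 1 → 5, 2 → 10; minimax = 5.
4 ≠ 5, so no pure-strategy equilibrium exists.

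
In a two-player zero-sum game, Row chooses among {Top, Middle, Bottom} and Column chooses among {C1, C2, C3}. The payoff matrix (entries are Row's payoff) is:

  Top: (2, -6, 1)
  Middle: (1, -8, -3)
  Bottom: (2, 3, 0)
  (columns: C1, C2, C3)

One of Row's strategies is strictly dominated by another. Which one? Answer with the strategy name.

Top gives a strictly higher payoff than Middle against every column: 2 > 1, -6 > -8, 1 > -3.
So Middle is strictly dominated and Row never plays it.

Middle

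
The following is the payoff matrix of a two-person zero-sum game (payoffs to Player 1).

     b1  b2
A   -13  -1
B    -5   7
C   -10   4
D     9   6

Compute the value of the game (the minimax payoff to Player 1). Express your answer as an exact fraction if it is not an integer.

Row minima: A → -13, B → -5, C → -10, D → 6; maximin = 6.
Column maxima: b1 → 9, b2 → 7; minimax = 7.
6 ≠ 7, so there is no saddle point; optimal play is mixed.
A is strictly dominated by B, so Player 1 never plays it.
C is strictly dominated by B, so Player 1 never plays it.
On the remaining 2×2 (B, D vs b1, b2):
Let Player 1 play B with probability p. Expected payoff against b1: (-5)p + 9(1−p) = −14p + 9; against b2: 7p + 6(1−p) = p + 6.
Setting these equal: −14p + 9 = p + 6 ⇒ −15p = -3 ⇒ p = 1/5, and the value is (-14)·(1/5) + 9 = 31/5.
For Player 2: with q = P(b1), equating B's and D's payoffs gives −12q + 7 = 3q + 6 ⇒ q = 1/15.

31/5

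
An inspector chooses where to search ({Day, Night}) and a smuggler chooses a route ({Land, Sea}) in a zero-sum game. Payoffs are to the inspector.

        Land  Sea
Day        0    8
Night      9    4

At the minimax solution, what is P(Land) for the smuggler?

4/13

Row minima: Day → 0, Night → 4; maximin = 4.
Column maxima: Land → 9, Sea → 8; minimax = 8.
4 ≠ 8, so there is no saddle point; optimal play is mixed.
Let the inspector play Day with probability p. Expected payoff against Land: 0p + 9(1−p) = −9p + 9; against Sea: 8p + 4(1−p) = 4p + 4.
Setting these equal: −9p + 9 = 4p + 4 ⇒ −13p = -5 ⇒ p = 5/13, and the value is (-9)·(5/13) + 9 = 72/13.
For the smuggler: with q = P(Land), equating Day's and Night's payoffs gives −8q + 8 = 5q + 4 ⇒ q = 4/13.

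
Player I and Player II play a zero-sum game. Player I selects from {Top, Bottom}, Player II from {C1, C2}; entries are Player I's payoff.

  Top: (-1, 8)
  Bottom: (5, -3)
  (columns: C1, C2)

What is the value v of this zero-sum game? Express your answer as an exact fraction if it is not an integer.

37/17

Row minima: Top → -1, Bottom → -3; maximin = -1.
Column maxima: C1 → 5, C2 → 8; minimax = 5.
-1 ≠ 5, so there is no saddle point; optimal play is mixed.
Let Player I play Top with probability p. Expected payoff against C1: (-1)p + 5(1−p) = −6p + 5; against C2: 8p + (-3)(1−p) = 11p − 3.
Setting these equal: −6p + 5 = 11p − 3 ⇒ −17p = -8 ⇒ p = 8/17, and the value is (-6)·(8/17) + 5 = 37/17.
For Player II: with q = P(C1), equating Top's and Bottom's payoffs gives −9q + 8 = 8q − 3 ⇒ q = 11/17.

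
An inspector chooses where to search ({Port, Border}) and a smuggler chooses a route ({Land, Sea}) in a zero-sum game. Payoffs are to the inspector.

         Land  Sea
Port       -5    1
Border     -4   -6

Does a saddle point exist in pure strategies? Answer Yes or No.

No

Row minima: Port → -5, Border → -6; maximin = -5.
Column maxima: Land → -4, Sea → 1; minimax = -4.
-5 ≠ -4, so no pure-strategy equilibrium exists.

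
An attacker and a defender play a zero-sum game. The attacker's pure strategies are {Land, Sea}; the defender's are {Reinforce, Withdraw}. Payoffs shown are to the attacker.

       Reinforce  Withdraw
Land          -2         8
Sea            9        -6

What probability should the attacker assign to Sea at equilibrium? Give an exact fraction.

Row minima: Land → -2, Sea → -6; maximin = -2.
Column maxima: Reinforce → 9, Withdraw → 8; minimax = 8.
-2 ≠ 8, so there is no saddle point; optimal play is mixed.
Let the attacker play Land with probability p. Expected payoff against Reinforce: (-2)p + 9(1−p) = −11p + 9; against Withdraw: 8p + (-6)(1−p) = 14p − 6.
Setting these equal: −11p + 9 = 14p − 6 ⇒ −25p = -15 ⇒ p = 3/5, and the value is (-11)·(3/5) + 9 = 12/5.
For the defender: with q = P(Reinforce), equating Land's and Sea's payoffs gives −10q + 8 = 15q − 6 ⇒ q = 14/25.

2/5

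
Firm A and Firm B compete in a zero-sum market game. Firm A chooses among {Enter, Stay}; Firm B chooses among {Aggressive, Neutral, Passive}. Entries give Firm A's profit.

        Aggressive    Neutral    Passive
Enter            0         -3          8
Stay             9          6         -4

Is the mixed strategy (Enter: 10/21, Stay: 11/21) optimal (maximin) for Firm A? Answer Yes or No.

Against Aggressive this mix gives (10/21)·0 + (11/21)·9 = 33/7.
Against Neutral this mix gives (10/21)·(-3) + (11/21)·6 = 12/7.
Against Passive this mix gives (10/21)·8 + (11/21)·(-4) = 12/7.
All of Firm B's active replies (Neutral, Passive) yield 12/7, and no column does worse for Firm A. The mix makes Firm B indifferent and guarantees 12/7, so it is optimal.

Yes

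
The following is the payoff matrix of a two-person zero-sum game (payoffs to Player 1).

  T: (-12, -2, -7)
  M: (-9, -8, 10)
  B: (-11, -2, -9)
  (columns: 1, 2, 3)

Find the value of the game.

Row minima: T → -12, M → -9, B → -11; maximin = -9.
Column maxima: 1 → -9, 2 → -2, 3 → 10; minimax = -9.
Since maximin = minimax = -9, there is a saddle point and the value is -9.

-9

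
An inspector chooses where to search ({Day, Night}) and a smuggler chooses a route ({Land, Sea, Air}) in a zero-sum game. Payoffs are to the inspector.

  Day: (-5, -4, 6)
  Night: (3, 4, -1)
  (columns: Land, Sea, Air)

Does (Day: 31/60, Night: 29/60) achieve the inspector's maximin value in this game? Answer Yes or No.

Against Land this mix gives (31/60)·(-5) + (29/60)·3 = -17/15.
Against Sea this mix gives (31/60)·(-4) + (29/60)·4 = -2/15.
Against Air this mix gives (31/60)·6 + (29/60)·(-1) = 157/60.
The smuggler will play Land, holding the inspector to -17/15. Shifting weight toward the row that does better against Land would raise this floor (the equalizing mix achieves 13/15 against both Land and Air), so the proposed strategy is not optimal.

No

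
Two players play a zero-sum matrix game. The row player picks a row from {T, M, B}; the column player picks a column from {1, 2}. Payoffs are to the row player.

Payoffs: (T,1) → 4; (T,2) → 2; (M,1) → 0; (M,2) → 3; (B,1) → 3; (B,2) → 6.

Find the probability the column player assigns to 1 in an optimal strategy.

Row minima: T → 2, M → 0, B → 3; maximin = 3.
Column maxima: 1 → 4, 2 → 6; minimax = 4.
3 ≠ 4, so there is no saddle point; optimal play is mixed.
M is strictly dominated by B, so the row player never plays it.
On the remaining 2×2 (T, B vs 1, 2):
Let the row player play T with probability p. Expected payoff against 1: 4p + 3(1−p) = p + 3; against 2: 2p + 6(1−p) = −4p + 6.
Setting these equal: p + 3 = −4p + 6 ⇒ 5p = 3 ⇒ p = 3/5, and the value is (1)·(3/5) + 3 = 18/5.
For the column player: with q = P(1), equating T's and B's payoffs gives 2q + 2 = −3q + 6 ⇒ q = 4/5.

4/5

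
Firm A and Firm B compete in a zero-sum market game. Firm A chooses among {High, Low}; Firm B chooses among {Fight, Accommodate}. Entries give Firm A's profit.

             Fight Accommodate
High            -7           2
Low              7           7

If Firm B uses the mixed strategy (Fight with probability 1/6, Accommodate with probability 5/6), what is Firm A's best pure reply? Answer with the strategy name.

Low

Expected payoff of High: (1/6)·(-7) + (5/6)·2 = 1/2.
Expected payoff of Low: (1/6)·7 + (5/6)·7 = 7.
The largest is 7, so Firm A's best response is Low.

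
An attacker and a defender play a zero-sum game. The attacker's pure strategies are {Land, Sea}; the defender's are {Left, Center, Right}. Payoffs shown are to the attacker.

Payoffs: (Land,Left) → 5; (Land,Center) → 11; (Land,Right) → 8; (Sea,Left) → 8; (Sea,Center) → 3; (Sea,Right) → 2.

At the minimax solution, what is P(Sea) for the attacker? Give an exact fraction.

Row minima: Land → 5, Sea → 2; maximin = 5.
Column maxima: Left → 8, Center → 11, Right → 8; minimax = 8.
5 ≠ 8, so there is no saddle point; optimal play is mixed.
Center is strictly dominated by Right (it gives the attacker strictly more in every row), so the defender never plays it.
On the remaining 2×2 (Land, Sea vs Left, Right):
Let the attacker play Land with probability p. Expected payoff against Left: 5p + 8(1−p) = −3p + 8; against Right: 8p + 2(1−p) = 6p + 2.
Setting these equal: −3p + 8 = 6p + 2 ⇒ −9p = -6 ⇒ p = 2/3, and the value is (-3)·(2/3) + 8 = 6.
For the defender: with q = P(Left), equating Land's and Sea's payoffs gives −3q + 8 = 6q + 2 ⇒ q = 2/3.

1/3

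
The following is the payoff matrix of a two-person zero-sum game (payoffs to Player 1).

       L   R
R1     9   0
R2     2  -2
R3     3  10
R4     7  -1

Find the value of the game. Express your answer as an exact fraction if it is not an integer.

45/8

Row minima: R1 → 0, R2 → -2, R3 → 3, R4 → -1; maximin = 3.
Column maxima: L → 9, R → 10; minimax = 9.
3 ≠ 9, so there is no saddle point; optimal play is mixed.
R2 is strictly dominated by R1, so Player 1 never plays it.
R4 is strictly dominated by R1, so Player 1 never plays it.
On the remaining 2×2 (R1, R3 vs L, R):
Let Player 1 play R1 with probability p. Expected payoff against L: 9p + 3(1−p) = 6p + 3; against R: 0p + 10(1−p) = −10p + 10.
Setting these equal: 6p + 3 = −10p + 10 ⇒ 16p = 7 ⇒ p = 7/16, and the value is (6)·(7/16) + 3 = 45/8.
For Player 2: with q = P(L), equating R1's and R3's payoffs gives 9q = −7q + 10 ⇒ q = 5/8.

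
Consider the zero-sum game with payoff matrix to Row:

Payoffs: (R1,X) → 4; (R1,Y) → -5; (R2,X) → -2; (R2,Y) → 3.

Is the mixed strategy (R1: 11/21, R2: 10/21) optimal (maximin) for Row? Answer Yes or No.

No

Against X this mix gives (11/21)·4 + (10/21)·(-2) = 8/7.
Against Y this mix gives (11/21)·(-5) + (10/21)·3 = -25/21.
Column will play Y, holding Row to -25/21. Shifting weight toward the row that does better against Y would raise this floor (the equalizing mix achieves 1/7 against both Y and X), so the proposed strategy is not optimal.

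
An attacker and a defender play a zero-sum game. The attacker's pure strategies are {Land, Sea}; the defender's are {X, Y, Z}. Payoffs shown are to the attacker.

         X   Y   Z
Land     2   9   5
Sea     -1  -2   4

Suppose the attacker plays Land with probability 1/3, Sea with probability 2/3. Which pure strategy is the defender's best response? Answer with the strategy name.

If the defender plays X, the attacker's expected payoff is (1/3)·2 + (2/3)·(-1) = 0.
If the defender plays Y, the attacker's expected payoff is (1/3)·9 + (2/3)·(-2) = 5/3.
If the defender plays Z, the attacker's expected payoff is (1/3)·5 + (2/3)·4 = 13/3.
The defender minimizes the attacker's payoff; the smallest is 0, so the best response is X.

X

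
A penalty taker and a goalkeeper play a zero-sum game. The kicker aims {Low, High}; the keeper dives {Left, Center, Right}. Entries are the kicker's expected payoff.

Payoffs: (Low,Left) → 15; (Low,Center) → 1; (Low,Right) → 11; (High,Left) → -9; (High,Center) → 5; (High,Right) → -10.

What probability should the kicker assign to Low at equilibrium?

Row minima: Low → 1, High → -10; maximin = 1.
Column maxima: Left → 15, Center → 5, Right → 11; minimax = 5.
1 ≠ 5, so there is no saddle point; optimal play is mixed.
Left is strictly dominated by Right (it gives the kicker strictly more in every row), so the keeper never plays it.
On the remaining 2×2 (Low, High vs Center, Right):
Let the kicker play Low with probability p. Expected payoff against Center: 1p + 5(1−p) = −4p + 5; against Right: 11p + (-10)(1−p) = 21p − 10.
Setting these equal: −4p + 5 = 21p − 10 ⇒ −25p = -15 ⇒ p = 3/5, and the value is (-4)·(3/5) + 5 = 13/5.
For the keeper: with q = P(Center), equating Low's and High's payoffs gives −10q + 11 = 15q − 10 ⇒ q = 21/25.

3/5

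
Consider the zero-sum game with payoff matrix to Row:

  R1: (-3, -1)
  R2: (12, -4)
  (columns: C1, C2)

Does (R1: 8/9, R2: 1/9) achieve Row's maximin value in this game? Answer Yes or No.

Against C1 this mix gives (8/9)·(-3) + (1/9)·12 = -4/3.
Against C2 this mix gives (8/9)·(-1) + (1/9)·(-4) = -4/3.
All of Column's active replies (C1, C2) yield -4/3, and no column does worse for Row. The mix makes Column indifferent and guarantees -4/3, so it is optimal.

Yes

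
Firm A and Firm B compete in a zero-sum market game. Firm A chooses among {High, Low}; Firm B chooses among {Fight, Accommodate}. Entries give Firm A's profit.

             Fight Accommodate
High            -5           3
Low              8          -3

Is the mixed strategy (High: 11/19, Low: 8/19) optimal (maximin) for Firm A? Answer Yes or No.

Yes

Against Fight this mix gives (11/19)·(-5) + (8/19)·8 = 9/19.
Against Accommodate this mix gives (11/19)·3 + (8/19)·(-3) = 9/19.
All of Firm B's active replies (Fight, Accommodate) yield 9/19, and no column does worse for Firm A. The mix makes Firm B indifferent and guarantees 9/19, so it is optimal.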